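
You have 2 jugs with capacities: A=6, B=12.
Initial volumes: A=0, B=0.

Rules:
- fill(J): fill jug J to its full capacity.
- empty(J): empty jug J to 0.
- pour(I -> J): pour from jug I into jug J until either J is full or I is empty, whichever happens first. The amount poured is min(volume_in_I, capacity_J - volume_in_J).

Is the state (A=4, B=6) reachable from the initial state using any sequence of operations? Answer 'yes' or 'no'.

Answer: no

Derivation:
BFS explored all 6 reachable states.
Reachable set includes: (0,0), (0,6), (0,12), (6,0), (6,6), (6,12)
Target (A=4, B=6) not in reachable set → no.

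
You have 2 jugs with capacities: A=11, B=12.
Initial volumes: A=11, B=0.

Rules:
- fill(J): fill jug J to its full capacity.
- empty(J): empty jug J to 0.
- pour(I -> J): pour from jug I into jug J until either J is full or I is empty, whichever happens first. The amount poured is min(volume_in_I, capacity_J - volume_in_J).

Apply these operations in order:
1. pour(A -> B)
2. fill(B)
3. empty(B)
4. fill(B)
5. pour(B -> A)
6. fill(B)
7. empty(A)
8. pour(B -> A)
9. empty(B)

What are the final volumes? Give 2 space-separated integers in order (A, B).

Step 1: pour(A -> B) -> (A=0 B=11)
Step 2: fill(B) -> (A=0 B=12)
Step 3: empty(B) -> (A=0 B=0)
Step 4: fill(B) -> (A=0 B=12)
Step 5: pour(B -> A) -> (A=11 B=1)
Step 6: fill(B) -> (A=11 B=12)
Step 7: empty(A) -> (A=0 B=12)
Step 8: pour(B -> A) -> (A=11 B=1)
Step 9: empty(B) -> (A=11 B=0)

Answer: 11 0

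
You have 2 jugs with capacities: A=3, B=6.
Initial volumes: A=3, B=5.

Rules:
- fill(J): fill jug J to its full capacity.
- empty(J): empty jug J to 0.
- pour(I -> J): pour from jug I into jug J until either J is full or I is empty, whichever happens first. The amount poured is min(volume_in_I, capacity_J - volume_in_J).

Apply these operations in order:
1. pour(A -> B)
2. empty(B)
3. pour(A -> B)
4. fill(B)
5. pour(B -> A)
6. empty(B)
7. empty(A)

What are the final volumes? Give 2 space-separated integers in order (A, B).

Step 1: pour(A -> B) -> (A=2 B=6)
Step 2: empty(B) -> (A=2 B=0)
Step 3: pour(A -> B) -> (A=0 B=2)
Step 4: fill(B) -> (A=0 B=6)
Step 5: pour(B -> A) -> (A=3 B=3)
Step 6: empty(B) -> (A=3 B=0)
Step 7: empty(A) -> (A=0 B=0)

Answer: 0 0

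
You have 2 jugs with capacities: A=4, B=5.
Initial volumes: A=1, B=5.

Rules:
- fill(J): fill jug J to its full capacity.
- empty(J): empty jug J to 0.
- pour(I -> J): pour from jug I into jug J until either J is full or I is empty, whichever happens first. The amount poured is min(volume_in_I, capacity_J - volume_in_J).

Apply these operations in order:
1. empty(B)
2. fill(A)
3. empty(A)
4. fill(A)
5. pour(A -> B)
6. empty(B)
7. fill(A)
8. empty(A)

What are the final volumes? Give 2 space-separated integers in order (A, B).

Step 1: empty(B) -> (A=1 B=0)
Step 2: fill(A) -> (A=4 B=0)
Step 3: empty(A) -> (A=0 B=0)
Step 4: fill(A) -> (A=4 B=0)
Step 5: pour(A -> B) -> (A=0 B=4)
Step 6: empty(B) -> (A=0 B=0)
Step 7: fill(A) -> (A=4 B=0)
Step 8: empty(A) -> (A=0 B=0)

Answer: 0 0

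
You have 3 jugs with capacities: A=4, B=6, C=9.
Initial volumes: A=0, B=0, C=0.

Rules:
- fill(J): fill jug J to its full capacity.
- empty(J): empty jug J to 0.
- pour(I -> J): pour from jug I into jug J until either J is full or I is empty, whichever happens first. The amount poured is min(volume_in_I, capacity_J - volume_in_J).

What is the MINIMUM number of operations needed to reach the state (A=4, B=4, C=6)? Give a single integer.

BFS from (A=0, B=0, C=0). One shortest path:
  1. fill(A) -> (A=4 B=0 C=0)
  2. fill(B) -> (A=4 B=6 C=0)
  3. pour(B -> C) -> (A=4 B=0 C=6)
  4. pour(A -> B) -> (A=0 B=4 C=6)
  5. fill(A) -> (A=4 B=4 C=6)
Reached target in 5 moves.

Answer: 5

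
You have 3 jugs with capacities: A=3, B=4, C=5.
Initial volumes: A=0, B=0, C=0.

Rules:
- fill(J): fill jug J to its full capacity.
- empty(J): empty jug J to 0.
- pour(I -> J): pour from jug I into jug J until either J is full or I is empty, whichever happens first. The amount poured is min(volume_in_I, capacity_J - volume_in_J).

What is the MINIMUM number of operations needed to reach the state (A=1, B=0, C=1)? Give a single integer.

Answer: 5

Derivation:
BFS from (A=0, B=0, C=0). One shortest path:
  1. fill(C) -> (A=0 B=0 C=5)
  2. pour(C -> B) -> (A=0 B=4 C=1)
  3. pour(B -> A) -> (A=3 B=1 C=1)
  4. empty(A) -> (A=0 B=1 C=1)
  5. pour(B -> A) -> (A=1 B=0 C=1)
Reached target in 5 moves.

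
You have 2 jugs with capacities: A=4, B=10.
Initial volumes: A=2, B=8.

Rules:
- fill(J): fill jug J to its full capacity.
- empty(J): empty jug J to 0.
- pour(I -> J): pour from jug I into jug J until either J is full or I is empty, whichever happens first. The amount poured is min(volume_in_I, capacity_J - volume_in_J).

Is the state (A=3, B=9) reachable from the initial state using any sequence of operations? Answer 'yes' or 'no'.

BFS explored all 15 reachable states.
Reachable set includes: (0,0), (0,2), (0,4), (0,6), (0,8), (0,10), (2,0), (2,8), (2,10), (4,0), (4,2), (4,4) ...
Target (A=3, B=9) not in reachable set → no.

Answer: no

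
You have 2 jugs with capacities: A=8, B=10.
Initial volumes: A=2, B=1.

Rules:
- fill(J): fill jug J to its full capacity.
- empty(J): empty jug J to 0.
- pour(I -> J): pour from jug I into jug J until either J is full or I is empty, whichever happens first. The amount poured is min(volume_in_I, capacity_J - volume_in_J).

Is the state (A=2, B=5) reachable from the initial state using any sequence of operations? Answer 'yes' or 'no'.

BFS explored all 37 reachable states.
Reachable set includes: (0,0), (0,1), (0,2), (0,3), (0,4), (0,5), (0,6), (0,7), (0,8), (0,9), (0,10), (1,0) ...
Target (A=2, B=5) not in reachable set → no.

Answer: no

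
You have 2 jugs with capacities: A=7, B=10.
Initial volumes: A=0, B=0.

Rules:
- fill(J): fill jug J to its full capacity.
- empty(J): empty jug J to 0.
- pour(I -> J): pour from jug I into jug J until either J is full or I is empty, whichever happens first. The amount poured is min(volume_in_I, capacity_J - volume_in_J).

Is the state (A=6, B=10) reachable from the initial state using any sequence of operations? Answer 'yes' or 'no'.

BFS from (A=0, B=0):
  1. fill(B) -> (A=0 B=10)
  2. pour(B -> A) -> (A=7 B=3)
  3. empty(A) -> (A=0 B=3)
  4. pour(B -> A) -> (A=3 B=0)
  5. fill(B) -> (A=3 B=10)
  6. pour(B -> A) -> (A=7 B=6)
  7. empty(A) -> (A=0 B=6)
  8. pour(B -> A) -> (A=6 B=0)
  9. fill(B) -> (A=6 B=10)
Target reached → yes.

Answer: yes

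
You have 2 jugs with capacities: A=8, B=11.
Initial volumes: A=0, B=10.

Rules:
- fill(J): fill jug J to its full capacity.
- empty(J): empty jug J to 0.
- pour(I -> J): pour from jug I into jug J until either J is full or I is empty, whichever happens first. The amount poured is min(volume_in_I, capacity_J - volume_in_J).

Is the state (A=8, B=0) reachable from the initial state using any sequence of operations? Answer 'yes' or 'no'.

BFS from (A=0, B=10):
  1. fill(A) -> (A=8 B=10)
  2. empty(B) -> (A=8 B=0)
Target reached → yes.

Answer: yes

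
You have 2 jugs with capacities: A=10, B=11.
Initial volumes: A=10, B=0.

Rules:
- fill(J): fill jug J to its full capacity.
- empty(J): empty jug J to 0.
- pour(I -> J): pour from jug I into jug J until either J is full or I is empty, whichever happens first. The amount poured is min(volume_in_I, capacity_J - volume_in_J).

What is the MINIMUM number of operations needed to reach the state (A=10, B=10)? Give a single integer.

BFS from (A=10, B=0). One shortest path:
  1. pour(A -> B) -> (A=0 B=10)
  2. fill(A) -> (A=10 B=10)
Reached target in 2 moves.

Answer: 2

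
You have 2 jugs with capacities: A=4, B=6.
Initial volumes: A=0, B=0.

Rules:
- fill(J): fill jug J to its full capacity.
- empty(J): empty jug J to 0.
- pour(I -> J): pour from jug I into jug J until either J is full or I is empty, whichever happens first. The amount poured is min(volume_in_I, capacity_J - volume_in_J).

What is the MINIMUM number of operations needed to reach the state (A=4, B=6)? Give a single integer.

BFS from (A=0, B=0). One shortest path:
  1. fill(A) -> (A=4 B=0)
  2. fill(B) -> (A=4 B=6)
Reached target in 2 moves.

Answer: 2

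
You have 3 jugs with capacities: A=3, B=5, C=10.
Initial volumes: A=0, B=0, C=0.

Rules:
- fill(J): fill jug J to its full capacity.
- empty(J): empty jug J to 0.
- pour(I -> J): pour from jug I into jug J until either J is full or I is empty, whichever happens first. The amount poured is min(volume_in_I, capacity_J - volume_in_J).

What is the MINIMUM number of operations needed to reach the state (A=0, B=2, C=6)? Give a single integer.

BFS from (A=0, B=0, C=0). One shortest path:
  1. fill(A) -> (A=3 B=0 C=0)
  2. fill(B) -> (A=3 B=5 C=0)
  3. pour(A -> C) -> (A=0 B=5 C=3)
  4. pour(B -> A) -> (A=3 B=2 C=3)
  5. pour(A -> C) -> (A=0 B=2 C=6)
Reached target in 5 moves.

Answer: 5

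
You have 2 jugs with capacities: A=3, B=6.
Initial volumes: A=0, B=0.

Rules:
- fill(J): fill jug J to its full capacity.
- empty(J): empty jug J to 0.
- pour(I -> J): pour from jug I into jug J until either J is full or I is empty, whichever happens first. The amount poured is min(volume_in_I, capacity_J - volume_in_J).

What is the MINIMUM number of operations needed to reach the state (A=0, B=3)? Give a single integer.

Answer: 2

Derivation:
BFS from (A=0, B=0). One shortest path:
  1. fill(A) -> (A=3 B=0)
  2. pour(A -> B) -> (A=0 B=3)
Reached target in 2 moves.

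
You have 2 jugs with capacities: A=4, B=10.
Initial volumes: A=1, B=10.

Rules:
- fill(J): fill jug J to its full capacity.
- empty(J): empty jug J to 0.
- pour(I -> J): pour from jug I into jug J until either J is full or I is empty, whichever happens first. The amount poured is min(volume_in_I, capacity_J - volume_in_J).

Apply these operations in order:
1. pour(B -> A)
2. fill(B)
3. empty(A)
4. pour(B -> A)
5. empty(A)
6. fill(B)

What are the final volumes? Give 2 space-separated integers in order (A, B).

Answer: 0 10

Derivation:
Step 1: pour(B -> A) -> (A=4 B=7)
Step 2: fill(B) -> (A=4 B=10)
Step 3: empty(A) -> (A=0 B=10)
Step 4: pour(B -> A) -> (A=4 B=6)
Step 5: empty(A) -> (A=0 B=6)
Step 6: fill(B) -> (A=0 B=10)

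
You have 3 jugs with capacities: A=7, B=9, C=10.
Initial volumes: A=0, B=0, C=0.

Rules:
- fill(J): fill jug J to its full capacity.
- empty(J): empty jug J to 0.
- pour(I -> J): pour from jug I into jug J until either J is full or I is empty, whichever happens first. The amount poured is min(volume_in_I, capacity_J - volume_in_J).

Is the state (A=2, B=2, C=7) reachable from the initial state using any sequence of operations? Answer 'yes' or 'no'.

Answer: no

Derivation:
BFS explored all 448 reachable states.
Reachable set includes: (0,0,0), (0,0,1), (0,0,2), (0,0,3), (0,0,4), (0,0,5), (0,0,6), (0,0,7), (0,0,8), (0,0,9), (0,0,10), (0,1,0) ...
Target (A=2, B=2, C=7) not in reachable set → no.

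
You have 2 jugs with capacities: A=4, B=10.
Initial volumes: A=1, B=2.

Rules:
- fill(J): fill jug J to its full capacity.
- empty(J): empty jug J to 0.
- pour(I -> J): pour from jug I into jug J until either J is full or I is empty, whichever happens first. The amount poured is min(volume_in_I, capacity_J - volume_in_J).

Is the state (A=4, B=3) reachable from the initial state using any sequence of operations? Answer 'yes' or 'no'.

BFS from (A=1, B=2):
  1. pour(A -> B) -> (A=0 B=3)
  2. fill(A) -> (A=4 B=3)
Target reached → yes.

Answer: yes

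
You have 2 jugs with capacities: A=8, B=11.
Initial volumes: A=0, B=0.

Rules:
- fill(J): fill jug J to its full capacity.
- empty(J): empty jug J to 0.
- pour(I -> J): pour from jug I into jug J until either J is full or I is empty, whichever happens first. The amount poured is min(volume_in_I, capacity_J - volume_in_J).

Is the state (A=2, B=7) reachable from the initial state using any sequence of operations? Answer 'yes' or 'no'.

BFS explored all 38 reachable states.
Reachable set includes: (0,0), (0,1), (0,2), (0,3), (0,4), (0,5), (0,6), (0,7), (0,8), (0,9), (0,10), (0,11) ...
Target (A=2, B=7) not in reachable set → no.

Answer: no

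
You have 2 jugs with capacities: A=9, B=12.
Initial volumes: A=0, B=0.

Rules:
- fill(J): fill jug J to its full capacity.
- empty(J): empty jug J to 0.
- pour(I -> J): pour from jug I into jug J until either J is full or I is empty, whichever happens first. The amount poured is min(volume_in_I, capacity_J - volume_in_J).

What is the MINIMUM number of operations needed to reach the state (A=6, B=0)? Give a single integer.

BFS from (A=0, B=0). One shortest path:
  1. fill(A) -> (A=9 B=0)
  2. pour(A -> B) -> (A=0 B=9)
  3. fill(A) -> (A=9 B=9)
  4. pour(A -> B) -> (A=6 B=12)
  5. empty(B) -> (A=6 B=0)
Reached target in 5 moves.

Answer: 5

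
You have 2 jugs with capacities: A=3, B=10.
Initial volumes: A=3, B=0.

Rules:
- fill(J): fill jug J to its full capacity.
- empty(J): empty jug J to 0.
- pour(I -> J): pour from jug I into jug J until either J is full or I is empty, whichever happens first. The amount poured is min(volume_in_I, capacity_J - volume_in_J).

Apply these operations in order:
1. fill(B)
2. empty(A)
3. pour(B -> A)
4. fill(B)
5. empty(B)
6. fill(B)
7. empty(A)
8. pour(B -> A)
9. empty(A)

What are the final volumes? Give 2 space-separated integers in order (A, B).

Step 1: fill(B) -> (A=3 B=10)
Step 2: empty(A) -> (A=0 B=10)
Step 3: pour(B -> A) -> (A=3 B=7)
Step 4: fill(B) -> (A=3 B=10)
Step 5: empty(B) -> (A=3 B=0)
Step 6: fill(B) -> (A=3 B=10)
Step 7: empty(A) -> (A=0 B=10)
Step 8: pour(B -> A) -> (A=3 B=7)
Step 9: empty(A) -> (A=0 B=7)

Answer: 0 7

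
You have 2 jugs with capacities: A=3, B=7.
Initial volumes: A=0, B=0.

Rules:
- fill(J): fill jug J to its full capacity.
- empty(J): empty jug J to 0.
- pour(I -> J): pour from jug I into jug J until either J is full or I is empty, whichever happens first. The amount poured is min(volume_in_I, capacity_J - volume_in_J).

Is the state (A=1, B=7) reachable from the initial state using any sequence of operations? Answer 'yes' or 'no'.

Answer: yes

Derivation:
BFS from (A=0, B=0):
  1. fill(B) -> (A=0 B=7)
  2. pour(B -> A) -> (A=3 B=4)
  3. empty(A) -> (A=0 B=4)
  4. pour(B -> A) -> (A=3 B=1)
  5. empty(A) -> (A=0 B=1)
  6. pour(B -> A) -> (A=1 B=0)
  7. fill(B) -> (A=1 B=7)
Target reached → yes.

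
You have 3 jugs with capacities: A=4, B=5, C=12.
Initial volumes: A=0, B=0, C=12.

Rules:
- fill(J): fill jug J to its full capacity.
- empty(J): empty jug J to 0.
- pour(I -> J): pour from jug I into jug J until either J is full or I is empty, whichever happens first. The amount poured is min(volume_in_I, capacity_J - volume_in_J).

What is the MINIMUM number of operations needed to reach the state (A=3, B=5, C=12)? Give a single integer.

Answer: 4

Derivation:
BFS from (A=0, B=0, C=12). One shortest path:
  1. fill(A) -> (A=4 B=0 C=12)
  2. pour(A -> B) -> (A=0 B=4 C=12)
  3. fill(A) -> (A=4 B=4 C=12)
  4. pour(A -> B) -> (A=3 B=5 C=12)
Reached target in 4 moves.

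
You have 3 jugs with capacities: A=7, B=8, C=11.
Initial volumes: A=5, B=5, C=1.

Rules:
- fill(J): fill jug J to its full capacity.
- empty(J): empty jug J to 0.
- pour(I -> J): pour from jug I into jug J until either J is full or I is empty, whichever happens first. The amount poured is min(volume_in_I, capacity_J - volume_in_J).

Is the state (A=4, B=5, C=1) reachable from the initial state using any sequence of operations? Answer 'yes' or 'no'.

BFS explored all 445 reachable states.
Reachable set includes: (0,0,0), (0,0,1), (0,0,2), (0,0,3), (0,0,4), (0,0,5), (0,0,6), (0,0,7), (0,0,8), (0,0,9), (0,0,10), (0,0,11) ...
Target (A=4, B=5, C=1) not in reachable set → no.

Answer: no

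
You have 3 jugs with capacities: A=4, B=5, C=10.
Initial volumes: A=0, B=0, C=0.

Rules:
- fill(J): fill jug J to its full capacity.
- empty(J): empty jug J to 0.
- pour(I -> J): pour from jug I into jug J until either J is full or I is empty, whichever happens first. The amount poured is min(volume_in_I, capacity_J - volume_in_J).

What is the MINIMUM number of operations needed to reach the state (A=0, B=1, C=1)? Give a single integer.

BFS from (A=0, B=0, C=0). One shortest path:
  1. fill(C) -> (A=0 B=0 C=10)
  2. pour(C -> A) -> (A=4 B=0 C=6)
  3. empty(A) -> (A=0 B=0 C=6)
  4. pour(C -> B) -> (A=0 B=5 C=1)
  5. pour(B -> A) -> (A=4 B=1 C=1)
  6. empty(A) -> (A=0 B=1 C=1)
Reached target in 6 moves.

Answer: 6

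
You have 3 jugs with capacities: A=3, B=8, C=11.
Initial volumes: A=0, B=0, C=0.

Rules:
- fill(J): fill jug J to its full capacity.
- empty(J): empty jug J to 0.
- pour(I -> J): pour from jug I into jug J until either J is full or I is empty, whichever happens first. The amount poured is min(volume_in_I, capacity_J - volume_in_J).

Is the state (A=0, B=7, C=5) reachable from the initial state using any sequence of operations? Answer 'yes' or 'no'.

Answer: yes

Derivation:
BFS from (A=0, B=0, C=0):
  1. fill(A) -> (A=3 B=0 C=0)
  2. pour(A -> B) -> (A=0 B=3 C=0)
  3. fill(A) -> (A=3 B=3 C=0)
  4. pour(A -> B) -> (A=0 B=6 C=0)
  5. fill(A) -> (A=3 B=6 C=0)
  6. pour(A -> B) -> (A=1 B=8 C=0)
  7. pour(B -> C) -> (A=1 B=0 C=8)
  8. pour(A -> B) -> (A=0 B=1 C=8)
  9. fill(A) -> (A=3 B=1 C=8)
  10. pour(A -> B) -> (A=0 B=4 C=8)
  11. pour(C -> A) -> (A=3 B=4 C=5)
  12. pour(A -> B) -> (A=0 B=7 C=5)
Target reached → yes.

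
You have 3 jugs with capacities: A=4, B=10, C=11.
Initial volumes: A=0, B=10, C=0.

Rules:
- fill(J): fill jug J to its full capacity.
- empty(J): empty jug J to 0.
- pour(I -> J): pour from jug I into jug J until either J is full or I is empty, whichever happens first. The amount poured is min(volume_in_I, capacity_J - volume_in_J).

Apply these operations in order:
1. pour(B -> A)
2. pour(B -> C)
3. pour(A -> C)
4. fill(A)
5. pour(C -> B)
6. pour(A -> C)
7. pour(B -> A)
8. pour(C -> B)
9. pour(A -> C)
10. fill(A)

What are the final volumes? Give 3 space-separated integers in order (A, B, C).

Answer: 4 10 4

Derivation:
Step 1: pour(B -> A) -> (A=4 B=6 C=0)
Step 2: pour(B -> C) -> (A=4 B=0 C=6)
Step 3: pour(A -> C) -> (A=0 B=0 C=10)
Step 4: fill(A) -> (A=4 B=0 C=10)
Step 5: pour(C -> B) -> (A=4 B=10 C=0)
Step 6: pour(A -> C) -> (A=0 B=10 C=4)
Step 7: pour(B -> A) -> (A=4 B=6 C=4)
Step 8: pour(C -> B) -> (A=4 B=10 C=0)
Step 9: pour(A -> C) -> (A=0 B=10 C=4)
Step 10: fill(A) -> (A=4 B=10 C=4)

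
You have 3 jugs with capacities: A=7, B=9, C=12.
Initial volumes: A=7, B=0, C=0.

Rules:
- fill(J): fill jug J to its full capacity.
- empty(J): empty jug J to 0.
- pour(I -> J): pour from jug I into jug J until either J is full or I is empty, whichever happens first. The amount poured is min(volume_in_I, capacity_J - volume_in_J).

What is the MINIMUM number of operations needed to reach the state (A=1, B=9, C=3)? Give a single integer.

Answer: 8

Derivation:
BFS from (A=7, B=0, C=0). One shortest path:
  1. fill(B) -> (A=7 B=9 C=0)
  2. pour(B -> C) -> (A=7 B=0 C=9)
  3. fill(B) -> (A=7 B=9 C=9)
  4. pour(A -> C) -> (A=4 B=9 C=12)
  5. empty(C) -> (A=4 B=9 C=0)
  6. pour(B -> C) -> (A=4 B=0 C=9)
  7. pour(A -> C) -> (A=1 B=0 C=12)
  8. pour(C -> B) -> (A=1 B=9 C=3)
Reached target in 8 moves.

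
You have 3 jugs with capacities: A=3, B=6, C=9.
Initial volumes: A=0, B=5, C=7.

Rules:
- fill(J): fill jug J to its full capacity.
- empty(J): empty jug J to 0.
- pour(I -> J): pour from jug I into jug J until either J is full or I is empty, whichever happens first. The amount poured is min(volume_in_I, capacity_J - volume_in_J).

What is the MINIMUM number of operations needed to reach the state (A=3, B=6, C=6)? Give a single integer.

Answer: 2

Derivation:
BFS from (A=0, B=5, C=7). One shortest path:
  1. fill(A) -> (A=3 B=5 C=7)
  2. pour(C -> B) -> (A=3 B=6 C=6)
Reached target in 2 moves.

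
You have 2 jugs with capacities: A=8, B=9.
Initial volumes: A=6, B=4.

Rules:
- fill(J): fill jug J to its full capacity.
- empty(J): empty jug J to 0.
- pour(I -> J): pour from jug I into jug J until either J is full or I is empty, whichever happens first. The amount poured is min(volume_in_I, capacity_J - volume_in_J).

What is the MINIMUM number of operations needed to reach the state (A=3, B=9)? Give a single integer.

BFS from (A=6, B=4). One shortest path:
  1. fill(A) -> (A=8 B=4)
  2. pour(A -> B) -> (A=3 B=9)
Reached target in 2 moves.

Answer: 2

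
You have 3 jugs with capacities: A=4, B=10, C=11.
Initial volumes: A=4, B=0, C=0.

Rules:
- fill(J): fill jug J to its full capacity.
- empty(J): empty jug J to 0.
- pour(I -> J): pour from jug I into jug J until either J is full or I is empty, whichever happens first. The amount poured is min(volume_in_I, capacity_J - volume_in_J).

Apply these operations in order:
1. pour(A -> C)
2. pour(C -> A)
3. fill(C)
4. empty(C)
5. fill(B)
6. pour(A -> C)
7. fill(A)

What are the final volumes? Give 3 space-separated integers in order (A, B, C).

Step 1: pour(A -> C) -> (A=0 B=0 C=4)
Step 2: pour(C -> A) -> (A=4 B=0 C=0)
Step 3: fill(C) -> (A=4 B=0 C=11)
Step 4: empty(C) -> (A=4 B=0 C=0)
Step 5: fill(B) -> (A=4 B=10 C=0)
Step 6: pour(A -> C) -> (A=0 B=10 C=4)
Step 7: fill(A) -> (A=4 B=10 C=4)

Answer: 4 10 4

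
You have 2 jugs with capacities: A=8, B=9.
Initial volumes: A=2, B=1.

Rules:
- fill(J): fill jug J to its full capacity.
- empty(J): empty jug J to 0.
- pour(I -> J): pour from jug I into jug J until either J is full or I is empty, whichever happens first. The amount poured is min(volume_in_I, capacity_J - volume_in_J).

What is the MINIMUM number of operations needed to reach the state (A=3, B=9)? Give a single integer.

BFS from (A=2, B=1). One shortest path:
  1. pour(B -> A) -> (A=3 B=0)
  2. fill(B) -> (A=3 B=9)
Reached target in 2 moves.

Answer: 2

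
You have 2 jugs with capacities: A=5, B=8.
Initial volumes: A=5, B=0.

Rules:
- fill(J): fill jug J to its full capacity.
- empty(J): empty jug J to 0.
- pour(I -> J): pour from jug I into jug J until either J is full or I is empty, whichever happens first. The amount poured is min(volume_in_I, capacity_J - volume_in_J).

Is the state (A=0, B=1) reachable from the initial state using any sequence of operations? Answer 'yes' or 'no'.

Answer: yes

Derivation:
BFS from (A=5, B=0):
  1. empty(A) -> (A=0 B=0)
  2. fill(B) -> (A=0 B=8)
  3. pour(B -> A) -> (A=5 B=3)
  4. empty(A) -> (A=0 B=3)
  5. pour(B -> A) -> (A=3 B=0)
  6. fill(B) -> (A=3 B=8)
  7. pour(B -> A) -> (A=5 B=6)
  8. empty(A) -> (A=0 B=6)
  9. pour(B -> A) -> (A=5 B=1)
  10. empty(A) -> (A=0 B=1)
Target reached → yes.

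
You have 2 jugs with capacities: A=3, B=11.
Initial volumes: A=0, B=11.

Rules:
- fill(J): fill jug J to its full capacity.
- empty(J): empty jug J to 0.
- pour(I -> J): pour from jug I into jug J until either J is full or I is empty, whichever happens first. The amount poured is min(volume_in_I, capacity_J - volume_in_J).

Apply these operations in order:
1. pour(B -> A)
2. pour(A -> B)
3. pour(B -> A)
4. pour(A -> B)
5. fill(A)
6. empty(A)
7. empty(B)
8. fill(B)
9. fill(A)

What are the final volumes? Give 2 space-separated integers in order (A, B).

Answer: 3 11

Derivation:
Step 1: pour(B -> A) -> (A=3 B=8)
Step 2: pour(A -> B) -> (A=0 B=11)
Step 3: pour(B -> A) -> (A=3 B=8)
Step 4: pour(A -> B) -> (A=0 B=11)
Step 5: fill(A) -> (A=3 B=11)
Step 6: empty(A) -> (A=0 B=11)
Step 7: empty(B) -> (A=0 B=0)
Step 8: fill(B) -> (A=0 B=11)
Step 9: fill(A) -> (A=3 B=11)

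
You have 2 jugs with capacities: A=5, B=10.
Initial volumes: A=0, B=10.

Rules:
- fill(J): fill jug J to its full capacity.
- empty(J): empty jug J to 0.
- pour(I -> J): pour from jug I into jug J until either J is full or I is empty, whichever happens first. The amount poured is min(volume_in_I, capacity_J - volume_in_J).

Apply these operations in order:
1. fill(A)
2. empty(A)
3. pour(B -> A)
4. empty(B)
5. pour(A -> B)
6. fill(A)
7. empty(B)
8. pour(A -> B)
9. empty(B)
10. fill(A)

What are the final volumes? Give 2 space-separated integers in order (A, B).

Step 1: fill(A) -> (A=5 B=10)
Step 2: empty(A) -> (A=0 B=10)
Step 3: pour(B -> A) -> (A=5 B=5)
Step 4: empty(B) -> (A=5 B=0)
Step 5: pour(A -> B) -> (A=0 B=5)
Step 6: fill(A) -> (A=5 B=5)
Step 7: empty(B) -> (A=5 B=0)
Step 8: pour(A -> B) -> (A=0 B=5)
Step 9: empty(B) -> (A=0 B=0)
Step 10: fill(A) -> (A=5 B=0)

Answer: 5 0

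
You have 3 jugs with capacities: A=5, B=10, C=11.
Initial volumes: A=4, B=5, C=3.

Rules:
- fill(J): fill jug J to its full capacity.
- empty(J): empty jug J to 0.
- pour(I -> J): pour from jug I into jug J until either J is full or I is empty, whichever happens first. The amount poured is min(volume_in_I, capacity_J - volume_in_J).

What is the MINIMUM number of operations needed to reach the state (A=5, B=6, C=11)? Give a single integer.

BFS from (A=4, B=5, C=3). One shortest path:
  1. fill(B) -> (A=4 B=10 C=3)
  2. pour(A -> C) -> (A=0 B=10 C=7)
  3. fill(A) -> (A=5 B=10 C=7)
  4. pour(B -> C) -> (A=5 B=6 C=11)
Reached target in 4 moves.

Answer: 4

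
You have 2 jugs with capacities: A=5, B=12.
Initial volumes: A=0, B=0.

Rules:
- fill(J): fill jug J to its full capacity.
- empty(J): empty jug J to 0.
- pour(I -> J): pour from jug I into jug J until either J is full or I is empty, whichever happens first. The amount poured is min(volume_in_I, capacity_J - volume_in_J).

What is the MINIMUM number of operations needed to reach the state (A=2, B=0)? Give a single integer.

Answer: 6

Derivation:
BFS from (A=0, B=0). One shortest path:
  1. fill(B) -> (A=0 B=12)
  2. pour(B -> A) -> (A=5 B=7)
  3. empty(A) -> (A=0 B=7)
  4. pour(B -> A) -> (A=5 B=2)
  5. empty(A) -> (A=0 B=2)
  6. pour(B -> A) -> (A=2 B=0)
Reached target in 6 moves.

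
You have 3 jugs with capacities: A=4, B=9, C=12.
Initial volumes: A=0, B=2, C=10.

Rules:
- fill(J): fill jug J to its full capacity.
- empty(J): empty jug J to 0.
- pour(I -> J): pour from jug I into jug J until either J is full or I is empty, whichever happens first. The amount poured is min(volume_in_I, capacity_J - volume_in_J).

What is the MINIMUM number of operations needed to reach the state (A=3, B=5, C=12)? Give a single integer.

Answer: 5

Derivation:
BFS from (A=0, B=2, C=10). One shortest path:
  1. pour(C -> B) -> (A=0 B=9 C=3)
  2. pour(B -> A) -> (A=4 B=5 C=3)
  3. empty(A) -> (A=0 B=5 C=3)
  4. pour(C -> A) -> (A=3 B=5 C=0)
  5. fill(C) -> (A=3 B=5 C=12)
Reached target in 5 moves.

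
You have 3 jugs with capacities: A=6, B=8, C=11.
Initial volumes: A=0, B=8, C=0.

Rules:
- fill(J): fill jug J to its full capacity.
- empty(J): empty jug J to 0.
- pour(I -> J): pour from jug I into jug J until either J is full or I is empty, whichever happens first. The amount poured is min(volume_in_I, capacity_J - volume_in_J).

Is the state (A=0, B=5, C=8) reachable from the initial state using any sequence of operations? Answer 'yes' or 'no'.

BFS from (A=0, B=8, C=0):
  1. fill(C) -> (A=0 B=8 C=11)
  2. pour(C -> A) -> (A=6 B=8 C=5)
  3. empty(A) -> (A=0 B=8 C=5)
  4. pour(C -> A) -> (A=5 B=8 C=0)
  5. pour(B -> C) -> (A=5 B=0 C=8)
  6. pour(A -> B) -> (A=0 B=5 C=8)
Target reached → yes.

Answer: yes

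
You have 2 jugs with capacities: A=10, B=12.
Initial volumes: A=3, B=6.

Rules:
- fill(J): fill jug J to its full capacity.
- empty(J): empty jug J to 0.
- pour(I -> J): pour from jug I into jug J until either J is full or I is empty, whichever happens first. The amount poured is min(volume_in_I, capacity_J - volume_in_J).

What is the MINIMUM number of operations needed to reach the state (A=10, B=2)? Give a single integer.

Answer: 3

Derivation:
BFS from (A=3, B=6). One shortest path:
  1. empty(A) -> (A=0 B=6)
  2. fill(B) -> (A=0 B=12)
  3. pour(B -> A) -> (A=10 B=2)
Reached target in 3 moves.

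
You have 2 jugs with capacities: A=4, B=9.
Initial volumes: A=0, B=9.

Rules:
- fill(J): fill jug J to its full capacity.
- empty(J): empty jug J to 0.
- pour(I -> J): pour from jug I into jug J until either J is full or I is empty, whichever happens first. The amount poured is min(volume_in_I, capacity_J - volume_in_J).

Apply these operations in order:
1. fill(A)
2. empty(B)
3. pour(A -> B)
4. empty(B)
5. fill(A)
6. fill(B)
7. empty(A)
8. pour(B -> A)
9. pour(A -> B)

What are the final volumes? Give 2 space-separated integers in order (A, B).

Step 1: fill(A) -> (A=4 B=9)
Step 2: empty(B) -> (A=4 B=0)
Step 3: pour(A -> B) -> (A=0 B=4)
Step 4: empty(B) -> (A=0 B=0)
Step 5: fill(A) -> (A=4 B=0)
Step 6: fill(B) -> (A=4 B=9)
Step 7: empty(A) -> (A=0 B=9)
Step 8: pour(B -> A) -> (A=4 B=5)
Step 9: pour(A -> B) -> (A=0 B=9)

Answer: 0 9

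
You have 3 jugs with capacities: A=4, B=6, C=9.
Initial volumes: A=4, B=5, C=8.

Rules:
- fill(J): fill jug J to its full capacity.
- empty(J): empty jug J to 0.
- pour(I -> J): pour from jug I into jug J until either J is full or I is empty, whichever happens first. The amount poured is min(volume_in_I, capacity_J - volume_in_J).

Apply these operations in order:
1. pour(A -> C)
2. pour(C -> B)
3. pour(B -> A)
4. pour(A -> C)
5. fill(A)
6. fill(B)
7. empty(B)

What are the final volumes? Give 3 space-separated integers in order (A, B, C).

Answer: 4 0 9

Derivation:
Step 1: pour(A -> C) -> (A=3 B=5 C=9)
Step 2: pour(C -> B) -> (A=3 B=6 C=8)
Step 3: pour(B -> A) -> (A=4 B=5 C=8)
Step 4: pour(A -> C) -> (A=3 B=5 C=9)
Step 5: fill(A) -> (A=4 B=5 C=9)
Step 6: fill(B) -> (A=4 B=6 C=9)
Step 7: empty(B) -> (A=4 B=0 C=9)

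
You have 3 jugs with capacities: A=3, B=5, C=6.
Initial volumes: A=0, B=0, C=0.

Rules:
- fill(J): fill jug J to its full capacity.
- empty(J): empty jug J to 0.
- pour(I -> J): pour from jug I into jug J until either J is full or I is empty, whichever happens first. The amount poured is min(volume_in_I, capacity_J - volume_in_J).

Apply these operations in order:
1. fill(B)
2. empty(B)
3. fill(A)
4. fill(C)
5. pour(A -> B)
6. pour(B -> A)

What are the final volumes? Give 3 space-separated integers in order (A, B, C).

Answer: 3 0 6

Derivation:
Step 1: fill(B) -> (A=0 B=5 C=0)
Step 2: empty(B) -> (A=0 B=0 C=0)
Step 3: fill(A) -> (A=3 B=0 C=0)
Step 4: fill(C) -> (A=3 B=0 C=6)
Step 5: pour(A -> B) -> (A=0 B=3 C=6)
Step 6: pour(B -> A) -> (A=3 B=0 C=6)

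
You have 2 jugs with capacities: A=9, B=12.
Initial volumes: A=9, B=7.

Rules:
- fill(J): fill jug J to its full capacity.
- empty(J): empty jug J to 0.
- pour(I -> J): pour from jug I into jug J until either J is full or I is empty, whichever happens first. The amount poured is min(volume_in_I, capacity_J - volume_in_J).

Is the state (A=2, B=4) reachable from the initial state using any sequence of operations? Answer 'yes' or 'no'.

Answer: no

Derivation:
BFS explored all 28 reachable states.
Reachable set includes: (0,0), (0,1), (0,3), (0,4), (0,6), (0,7), (0,9), (0,10), (0,12), (1,0), (1,12), (3,0) ...
Target (A=2, B=4) not in reachable set → no.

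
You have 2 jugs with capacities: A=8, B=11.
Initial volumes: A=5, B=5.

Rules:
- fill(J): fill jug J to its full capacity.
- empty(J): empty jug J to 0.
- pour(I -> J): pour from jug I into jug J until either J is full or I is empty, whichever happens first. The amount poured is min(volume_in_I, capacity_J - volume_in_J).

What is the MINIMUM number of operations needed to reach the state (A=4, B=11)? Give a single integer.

BFS from (A=5, B=5). One shortest path:
  1. pour(A -> B) -> (A=0 B=10)
  2. fill(A) -> (A=8 B=10)
  3. pour(A -> B) -> (A=7 B=11)
  4. empty(B) -> (A=7 B=0)
  5. pour(A -> B) -> (A=0 B=7)
  6. fill(A) -> (A=8 B=7)
  7. pour(A -> B) -> (A=4 B=11)
Reached target in 7 moves.

Answer: 7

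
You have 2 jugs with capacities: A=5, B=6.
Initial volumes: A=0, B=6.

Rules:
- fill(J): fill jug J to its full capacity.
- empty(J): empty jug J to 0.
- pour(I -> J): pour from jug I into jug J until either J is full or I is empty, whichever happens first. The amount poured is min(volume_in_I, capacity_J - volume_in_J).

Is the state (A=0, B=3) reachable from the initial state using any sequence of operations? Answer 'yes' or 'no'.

Answer: yes

Derivation:
BFS from (A=0, B=6):
  1. pour(B -> A) -> (A=5 B=1)
  2. empty(A) -> (A=0 B=1)
  3. pour(B -> A) -> (A=1 B=0)
  4. fill(B) -> (A=1 B=6)
  5. pour(B -> A) -> (A=5 B=2)
  6. empty(A) -> (A=0 B=2)
  7. pour(B -> A) -> (A=2 B=0)
  8. fill(B) -> (A=2 B=6)
  9. pour(B -> A) -> (A=5 B=3)
  10. empty(A) -> (A=0 B=3)
Target reached → yes.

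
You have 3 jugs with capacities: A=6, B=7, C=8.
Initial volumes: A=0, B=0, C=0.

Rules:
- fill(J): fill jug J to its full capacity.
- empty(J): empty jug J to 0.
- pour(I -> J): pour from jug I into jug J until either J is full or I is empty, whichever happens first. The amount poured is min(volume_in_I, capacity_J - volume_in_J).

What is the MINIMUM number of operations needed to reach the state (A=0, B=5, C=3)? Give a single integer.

BFS from (A=0, B=0, C=0). One shortest path:
  1. fill(B) -> (A=0 B=7 C=0)
  2. pour(B -> A) -> (A=6 B=1 C=0)
  3. pour(A -> C) -> (A=0 B=1 C=6)
  4. pour(B -> A) -> (A=1 B=0 C=6)
  5. fill(B) -> (A=1 B=7 C=6)
  6. pour(B -> C) -> (A=1 B=5 C=8)
  7. pour(C -> A) -> (A=6 B=5 C=3)
  8. empty(A) -> (A=0 B=5 C=3)
Reached target in 8 moves.

Answer: 8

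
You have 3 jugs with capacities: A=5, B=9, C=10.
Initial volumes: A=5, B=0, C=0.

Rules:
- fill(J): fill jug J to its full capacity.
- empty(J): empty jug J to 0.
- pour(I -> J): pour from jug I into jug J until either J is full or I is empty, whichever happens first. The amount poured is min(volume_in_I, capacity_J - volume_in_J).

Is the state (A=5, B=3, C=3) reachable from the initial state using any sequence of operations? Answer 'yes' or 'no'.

Answer: yes

Derivation:
BFS from (A=5, B=0, C=0):
  1. fill(B) -> (A=5 B=9 C=0)
  2. pour(B -> C) -> (A=5 B=0 C=9)
  3. fill(B) -> (A=5 B=9 C=9)
  4. pour(A -> C) -> (A=4 B=9 C=10)
  5. empty(C) -> (A=4 B=9 C=0)
  6. pour(B -> C) -> (A=4 B=0 C=9)
  7. fill(B) -> (A=4 B=9 C=9)
  8. pour(A -> C) -> (A=3 B=9 C=10)
  9. empty(C) -> (A=3 B=9 C=0)
  10. pour(B -> C) -> (A=3 B=0 C=9)
  11. fill(B) -> (A=3 B=9 C=9)
  12. pour(B -> C) -> (A=3 B=8 C=10)
  13. empty(C) -> (A=3 B=8 C=0)
  14. pour(A -> C) -> (A=0 B=8 C=3)
  15. pour(B -> A) -> (A=5 B=3 C=3)
Target reached → yes.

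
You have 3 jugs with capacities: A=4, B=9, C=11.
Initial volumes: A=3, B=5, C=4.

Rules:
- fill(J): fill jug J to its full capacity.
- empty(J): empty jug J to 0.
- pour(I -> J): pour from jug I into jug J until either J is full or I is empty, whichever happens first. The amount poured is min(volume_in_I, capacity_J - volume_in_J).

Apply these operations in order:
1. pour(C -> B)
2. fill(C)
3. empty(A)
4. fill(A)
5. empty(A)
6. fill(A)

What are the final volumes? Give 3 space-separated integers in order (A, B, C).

Answer: 4 9 11

Derivation:
Step 1: pour(C -> B) -> (A=3 B=9 C=0)
Step 2: fill(C) -> (A=3 B=9 C=11)
Step 3: empty(A) -> (A=0 B=9 C=11)
Step 4: fill(A) -> (A=4 B=9 C=11)
Step 5: empty(A) -> (A=0 B=9 C=11)
Step 6: fill(A) -> (A=4 B=9 C=11)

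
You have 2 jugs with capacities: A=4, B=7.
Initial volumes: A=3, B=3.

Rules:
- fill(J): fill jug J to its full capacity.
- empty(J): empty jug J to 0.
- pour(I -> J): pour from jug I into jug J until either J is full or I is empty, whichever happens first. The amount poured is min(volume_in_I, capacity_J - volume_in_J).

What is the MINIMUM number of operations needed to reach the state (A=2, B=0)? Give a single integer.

BFS from (A=3, B=3). One shortest path:
  1. pour(B -> A) -> (A=4 B=2)
  2. empty(A) -> (A=0 B=2)
  3. pour(B -> A) -> (A=2 B=0)
Reached target in 3 moves.

Answer: 3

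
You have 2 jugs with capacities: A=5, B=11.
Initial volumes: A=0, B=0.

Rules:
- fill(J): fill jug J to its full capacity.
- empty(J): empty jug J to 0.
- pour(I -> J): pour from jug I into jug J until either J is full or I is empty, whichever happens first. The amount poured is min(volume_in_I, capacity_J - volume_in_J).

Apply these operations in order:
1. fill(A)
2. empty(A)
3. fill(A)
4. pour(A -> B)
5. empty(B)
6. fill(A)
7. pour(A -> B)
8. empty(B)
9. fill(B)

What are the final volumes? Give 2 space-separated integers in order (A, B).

Answer: 0 11

Derivation:
Step 1: fill(A) -> (A=5 B=0)
Step 2: empty(A) -> (A=0 B=0)
Step 3: fill(A) -> (A=5 B=0)
Step 4: pour(A -> B) -> (A=0 B=5)
Step 5: empty(B) -> (A=0 B=0)
Step 6: fill(A) -> (A=5 B=0)
Step 7: pour(A -> B) -> (A=0 B=5)
Step 8: empty(B) -> (A=0 B=0)
Step 9: fill(B) -> (A=0 B=11)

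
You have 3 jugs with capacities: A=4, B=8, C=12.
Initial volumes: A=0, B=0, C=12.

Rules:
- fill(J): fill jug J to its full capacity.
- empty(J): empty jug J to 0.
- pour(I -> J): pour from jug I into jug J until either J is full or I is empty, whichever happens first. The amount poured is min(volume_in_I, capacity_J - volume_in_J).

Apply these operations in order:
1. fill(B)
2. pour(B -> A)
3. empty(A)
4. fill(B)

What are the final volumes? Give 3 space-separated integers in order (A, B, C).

Answer: 0 8 12

Derivation:
Step 1: fill(B) -> (A=0 B=8 C=12)
Step 2: pour(B -> A) -> (A=4 B=4 C=12)
Step 3: empty(A) -> (A=0 B=4 C=12)
Step 4: fill(B) -> (A=0 B=8 C=12)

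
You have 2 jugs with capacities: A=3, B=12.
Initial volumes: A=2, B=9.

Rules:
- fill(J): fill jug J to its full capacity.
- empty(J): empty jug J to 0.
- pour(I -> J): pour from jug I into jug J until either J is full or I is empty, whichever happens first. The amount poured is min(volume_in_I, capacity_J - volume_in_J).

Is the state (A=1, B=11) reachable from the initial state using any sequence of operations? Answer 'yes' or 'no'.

BFS explored all 21 reachable states.
Reachable set includes: (0,0), (0,2), (0,3), (0,5), (0,6), (0,8), (0,9), (0,11), (0,12), (2,0), (2,9), (2,12) ...
Target (A=1, B=11) not in reachable set → no.

Answer: no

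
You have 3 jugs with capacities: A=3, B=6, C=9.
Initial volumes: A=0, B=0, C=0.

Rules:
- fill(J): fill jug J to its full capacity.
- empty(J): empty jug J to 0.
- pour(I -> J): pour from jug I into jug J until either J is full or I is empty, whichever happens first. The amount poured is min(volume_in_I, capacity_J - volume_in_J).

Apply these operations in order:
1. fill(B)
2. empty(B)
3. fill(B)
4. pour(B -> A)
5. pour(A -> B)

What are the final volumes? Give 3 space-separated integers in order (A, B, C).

Step 1: fill(B) -> (A=0 B=6 C=0)
Step 2: empty(B) -> (A=0 B=0 C=0)
Step 3: fill(B) -> (A=0 B=6 C=0)
Step 4: pour(B -> A) -> (A=3 B=3 C=0)
Step 5: pour(A -> B) -> (A=0 B=6 C=0)

Answer: 0 6 0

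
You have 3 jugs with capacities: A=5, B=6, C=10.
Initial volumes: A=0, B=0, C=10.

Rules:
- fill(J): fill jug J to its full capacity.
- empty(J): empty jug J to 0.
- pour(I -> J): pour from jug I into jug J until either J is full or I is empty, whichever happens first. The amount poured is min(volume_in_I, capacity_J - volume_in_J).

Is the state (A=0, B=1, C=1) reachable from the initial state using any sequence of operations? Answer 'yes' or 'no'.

Answer: yes

Derivation:
BFS from (A=0, B=0, C=10):
  1. fill(B) -> (A=0 B=6 C=10)
  2. empty(C) -> (A=0 B=6 C=0)
  3. pour(B -> A) -> (A=5 B=1 C=0)
  4. empty(A) -> (A=0 B=1 C=0)
  5. pour(B -> C) -> (A=0 B=0 C=1)
  6. fill(B) -> (A=0 B=6 C=1)
  7. pour(B -> A) -> (A=5 B=1 C=1)
  8. empty(A) -> (A=0 B=1 C=1)
Target reached → yes.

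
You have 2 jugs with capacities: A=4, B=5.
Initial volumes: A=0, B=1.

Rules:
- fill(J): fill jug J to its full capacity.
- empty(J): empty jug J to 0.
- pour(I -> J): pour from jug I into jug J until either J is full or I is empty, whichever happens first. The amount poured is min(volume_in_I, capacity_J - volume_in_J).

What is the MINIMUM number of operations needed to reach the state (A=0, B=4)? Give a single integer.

Answer: 3

Derivation:
BFS from (A=0, B=1). One shortest path:
  1. fill(A) -> (A=4 B=1)
  2. empty(B) -> (A=4 B=0)
  3. pour(A -> B) -> (A=0 B=4)
Reached target in 3 moves.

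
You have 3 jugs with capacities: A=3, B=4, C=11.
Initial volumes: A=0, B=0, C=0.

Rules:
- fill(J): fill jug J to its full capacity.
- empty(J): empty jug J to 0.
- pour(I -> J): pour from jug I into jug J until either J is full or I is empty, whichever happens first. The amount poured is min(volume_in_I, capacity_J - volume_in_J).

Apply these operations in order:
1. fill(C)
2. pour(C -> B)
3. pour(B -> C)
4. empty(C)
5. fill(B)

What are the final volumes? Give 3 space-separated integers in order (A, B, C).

Answer: 0 4 0

Derivation:
Step 1: fill(C) -> (A=0 B=0 C=11)
Step 2: pour(C -> B) -> (A=0 B=4 C=7)
Step 3: pour(B -> C) -> (A=0 B=0 C=11)
Step 4: empty(C) -> (A=0 B=0 C=0)
Step 5: fill(B) -> (A=0 B=4 C=0)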